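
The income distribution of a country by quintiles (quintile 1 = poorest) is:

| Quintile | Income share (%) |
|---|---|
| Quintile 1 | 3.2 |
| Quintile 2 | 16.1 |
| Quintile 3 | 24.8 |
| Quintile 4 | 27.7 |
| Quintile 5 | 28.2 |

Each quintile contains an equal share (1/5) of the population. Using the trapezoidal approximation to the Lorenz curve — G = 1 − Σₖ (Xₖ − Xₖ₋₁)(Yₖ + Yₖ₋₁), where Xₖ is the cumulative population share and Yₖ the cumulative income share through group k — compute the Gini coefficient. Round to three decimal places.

0.246

Cumulative income shares Yₖ: 0.0320, 0.1930, 0.4410, 0.7180, 1.0000
Σ (Xₖ−Xₖ₋₁)(Yₖ+Yₖ₋₁) = (1/5)(0.0320+0.0000) + (1/5)(0.1930+0.0320) + (1/5)(0.4410+0.1930) + (1/5)(0.7180+0.4410) + (1/5)(1.0000+0.7180)
  = 0.0064 + 0.0450 + 0.1268 + 0.2318 + 0.3436 = 0.7536
G = 1 − 0.7536 = 0.2464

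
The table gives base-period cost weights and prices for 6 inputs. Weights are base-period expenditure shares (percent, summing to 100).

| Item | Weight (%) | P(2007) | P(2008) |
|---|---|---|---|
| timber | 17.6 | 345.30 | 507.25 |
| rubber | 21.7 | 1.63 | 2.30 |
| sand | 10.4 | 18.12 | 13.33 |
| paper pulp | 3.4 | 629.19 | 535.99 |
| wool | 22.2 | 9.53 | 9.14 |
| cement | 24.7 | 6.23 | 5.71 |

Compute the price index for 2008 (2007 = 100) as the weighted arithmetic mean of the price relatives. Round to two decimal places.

timber: 17.6 × (507.25/345.30) = 17.6 × 1.469012 = 25.8546
rubber: 21.7 × (2.30/1.63) = 21.7 × 1.411043 = 30.6196
sand: 10.4 × (13.33/18.12) = 10.4 × 0.735651 = 7.6508
paper pulp: 3.4 × (535.99/629.19) = 3.4 × 0.851873 = 2.8964
wool: 22.2 × (9.14/9.53) = 22.2 × 0.959077 = 21.2915
cement: 24.7 × (5.71/6.23) = 24.7 × 0.916533 = 22.6384
Index = Σ wᵢ·(p₁ᵢ/p₀ᵢ) = 25.8546 + 30.6196 + 7.6508 + 2.8964 + 21.2915 + 22.6384 = 110.9513

110.95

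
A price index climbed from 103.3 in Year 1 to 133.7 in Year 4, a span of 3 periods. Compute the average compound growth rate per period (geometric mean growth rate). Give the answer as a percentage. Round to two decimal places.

8.98%

Growth factor = (133.7/103.3)^(1/3) = (1.294288)^(1/3) = 1.089792
Growth rate = 1.089792 − 1 = 0.089792 = 8.9792%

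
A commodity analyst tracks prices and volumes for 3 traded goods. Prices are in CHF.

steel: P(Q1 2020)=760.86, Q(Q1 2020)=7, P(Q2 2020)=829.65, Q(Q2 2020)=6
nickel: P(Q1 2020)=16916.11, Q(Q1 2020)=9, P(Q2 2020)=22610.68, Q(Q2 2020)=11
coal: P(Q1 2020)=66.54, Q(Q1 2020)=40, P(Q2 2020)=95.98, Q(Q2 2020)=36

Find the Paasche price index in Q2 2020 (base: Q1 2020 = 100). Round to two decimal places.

Paasche price index uses current-period quantities as weights.
ΣP(Q2 2020)·Q(Q2 2020) = 829.65×6 + 22610.68×11 + 95.98×36 = 4977.9 + 248717.48 + 3455.28 = 257150.66
ΣP(Q1 2020)·Q(Q2 2020) = 760.86×6 + 16916.11×11 + 66.54×36 = 4565.16 + 186077.21 + 2395.44 = 193037.81
Index = 257150.66 / 193037.81 × 100 = 133.2126

133.21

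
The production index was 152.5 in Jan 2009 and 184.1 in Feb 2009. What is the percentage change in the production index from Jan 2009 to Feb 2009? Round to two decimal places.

20.72%

Change = (184.1 − 152.5) / 152.5 × 100
       = 31.6 / 152.5 × 100 = 20.7213%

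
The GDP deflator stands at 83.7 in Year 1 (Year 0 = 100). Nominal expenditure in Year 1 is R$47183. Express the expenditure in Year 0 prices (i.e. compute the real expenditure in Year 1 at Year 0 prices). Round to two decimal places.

Real = Nominal ÷ (Index/100) = 47183 ÷ (83.7/100)
     = 47183 ÷ 0.837 = 56371.5651

56371.57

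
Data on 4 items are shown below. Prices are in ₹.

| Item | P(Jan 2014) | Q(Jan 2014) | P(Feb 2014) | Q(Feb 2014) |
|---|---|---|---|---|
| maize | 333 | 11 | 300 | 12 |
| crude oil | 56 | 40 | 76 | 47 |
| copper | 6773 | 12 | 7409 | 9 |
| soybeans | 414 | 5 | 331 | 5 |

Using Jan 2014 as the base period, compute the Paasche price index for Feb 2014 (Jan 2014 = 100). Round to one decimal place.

Paasche price index uses current-period quantities as weights.
ΣP(Feb 2014)·Q(Feb 2014) = 300×12 + 76×47 + 7409×9 + 331×5 = 3600 + 3572 + 66681 + 1655 = 75508
ΣP(Jan 2014)·Q(Feb 2014) = 333×12 + 56×47 + 6773×9 + 414×5 = 3996 + 2632 + 60957 + 2070 = 69655
Index = 75508 / 69655 × 100 = 108.4028

108.4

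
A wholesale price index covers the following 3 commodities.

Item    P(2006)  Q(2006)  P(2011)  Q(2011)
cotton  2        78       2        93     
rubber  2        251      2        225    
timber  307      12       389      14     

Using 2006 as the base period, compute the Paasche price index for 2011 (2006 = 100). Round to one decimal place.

Paasche price index uses current-period quantities as weights.
ΣP(2011)·Q(2011) = 2×93 + 2×225 + 389×14 = 186 + 450 + 5446 = 6082
ΣP(2006)·Q(2011) = 2×93 + 2×225 + 307×14 = 186 + 450 + 4298 = 4934
Index = 6082 / 4934 × 100 = 123.2671

123.3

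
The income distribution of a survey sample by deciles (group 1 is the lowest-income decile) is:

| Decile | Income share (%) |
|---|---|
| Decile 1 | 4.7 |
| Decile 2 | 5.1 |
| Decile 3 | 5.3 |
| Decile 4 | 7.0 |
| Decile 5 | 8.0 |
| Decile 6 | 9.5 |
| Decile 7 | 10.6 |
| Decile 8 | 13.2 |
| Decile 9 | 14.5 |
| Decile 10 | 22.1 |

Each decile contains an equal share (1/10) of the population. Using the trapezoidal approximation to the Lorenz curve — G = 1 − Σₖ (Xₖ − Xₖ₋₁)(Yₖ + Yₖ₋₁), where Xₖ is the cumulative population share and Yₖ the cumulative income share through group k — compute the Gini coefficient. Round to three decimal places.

0.274

Cumulative income shares Yₖ: 0.0470, 0.0980, 0.1510, 0.2210, 0.3010, 0.3960, 0.5020, 0.6340, 0.7790, 1.0000
Σ (Xₖ−Xₖ₋₁)(Yₖ+Yₖ₋₁) = (1/10)(0.0470+0.0000) + (1/10)(0.0980+0.0470) + (1/10)(0.1510+0.0980) + (1/10)(0.2210+0.1510) + (1/10)(0.3010+0.2210) + (1/10)(0.3960+0.3010) + (1/10)(0.5020+0.3960) + (1/10)(0.6340+0.5020) + (1/10)(0.7790+0.6340) + (1/10)(1.0000+0.7790)
  = 0.0047 + 0.0145 + 0.0249 + 0.0372 + 0.0522 + 0.0697 + 0.0898 + 0.1136 + 0.1413 + 0.1779 = 0.7258
G = 1 − 0.7258 = 0.2742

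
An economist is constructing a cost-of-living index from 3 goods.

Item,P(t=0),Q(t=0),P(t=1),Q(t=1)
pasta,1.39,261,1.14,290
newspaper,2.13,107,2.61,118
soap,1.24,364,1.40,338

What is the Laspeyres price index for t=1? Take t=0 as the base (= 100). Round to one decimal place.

Laspeyres price index uses base-period quantities as weights.
ΣP(t=1)·Q(t=0) = 1.14×261 + 2.61×107 + 1.40×364 = 297.54 + 279.27 + 509.6 = 1086.41
ΣP(t=0)·Q(t=0) = 1.39×261 + 2.13×107 + 1.24×364 = 362.79 + 227.91 + 451.36 = 1042.06
Index = 1086.41 / 1042.06 × 100 = 104.2560

104.3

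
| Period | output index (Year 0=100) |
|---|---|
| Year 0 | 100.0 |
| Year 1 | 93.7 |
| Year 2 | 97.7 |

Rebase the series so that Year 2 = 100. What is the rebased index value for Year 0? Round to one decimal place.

102.4

Rebased(Year 0) = 100.0 / 97.7 × 100 = 102.3541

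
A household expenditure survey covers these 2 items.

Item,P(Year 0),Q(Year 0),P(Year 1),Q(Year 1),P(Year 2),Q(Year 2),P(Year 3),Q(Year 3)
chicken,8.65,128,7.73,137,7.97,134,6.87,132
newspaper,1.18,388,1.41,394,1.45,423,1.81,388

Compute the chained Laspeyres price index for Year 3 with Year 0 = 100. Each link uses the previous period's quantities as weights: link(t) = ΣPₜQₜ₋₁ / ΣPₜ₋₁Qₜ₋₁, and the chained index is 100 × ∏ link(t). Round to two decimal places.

101.43

Link Year 0→Year 1:
ΣP(Year 1)Q(Year 0) = 7.73×128 + 1.41×388 = 989.44 + 547.08 = 1536.52
ΣP(Year 0)Q(Year 0) = 8.65×128 + 1.18×388 = 1107.2 + 457.84 = 1565.04
link = 1536.52/1565.04 = 0.981777
Link Year 1→Year 2:
ΣP(Year 2)Q(Year 1) = 7.97×137 + 1.45×394 = 1091.89 + 571.3 = 1663.19
ΣP(Year 1)Q(Year 1) = 7.73×137 + 1.41×394 = 1059.01 + 555.54 = 1614.55
link = 1663.19/1614.55 = 1.030126
Link Year 2→Year 3:
ΣP(Year 3)Q(Year 2) = 6.87×134 + 1.81×423 = 920.58 + 765.63 = 1686.21
ΣP(Year 2)Q(Year 2) = 7.97×134 + 1.45×423 = 1067.98 + 613.35 = 1681.33
link = 1686.21/1681.33 = 1.002902
Chained index = 100 × 0.981777 × 1.030126 × 1.002902 = 101.4289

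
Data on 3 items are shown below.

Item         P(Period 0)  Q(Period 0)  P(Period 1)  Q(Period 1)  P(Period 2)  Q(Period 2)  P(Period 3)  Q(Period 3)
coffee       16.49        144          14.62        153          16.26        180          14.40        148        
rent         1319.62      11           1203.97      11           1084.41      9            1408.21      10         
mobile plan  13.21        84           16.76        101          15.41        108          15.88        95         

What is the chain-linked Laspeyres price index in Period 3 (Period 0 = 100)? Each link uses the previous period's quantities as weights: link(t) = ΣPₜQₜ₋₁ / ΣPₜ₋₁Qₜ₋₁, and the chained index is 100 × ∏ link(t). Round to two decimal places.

Link Period 0→Period 1:
ΣP(Period 1)Q(Period 0) = 14.62×144 + 1203.97×11 + 16.76×84 = 2105.28 + 13243.67 + 1407.84 = 16756.79
ΣP(Period 0)Q(Period 0) = 16.49×144 + 1319.62×11 + 13.21×84 = 2374.56 + 14515.82 + 1109.64 = 18000.02
link = 16756.79/18000.02 = 0.930932
Link Period 1→Period 2:
ΣP(Period 2)Q(Period 1) = 16.26×153 + 1084.41×11 + 15.41×101 = 2487.78 + 11928.51 + 1556.41 = 15972.7
ΣP(Period 1)Q(Period 1) = 14.62×153 + 1203.97×11 + 16.76×101 = 2236.86 + 13243.67 + 1692.76 = 17173.29
link = 15972.7/17173.29 = 0.930090
Link Period 2→Period 3:
ΣP(Period 3)Q(Period 2) = 14.40×180 + 1408.21×9 + 15.88×108 = 2592 + 12673.89 + 1715.04 = 16980.93
ΣP(Period 2)Q(Period 2) = 16.26×180 + 1084.41×9 + 15.41×108 = 2926.8 + 9759.69 + 1664.28 = 14350.77
link = 16980.93/14350.77 = 1.183277
Chained index = 100 × 0.930932 × 0.930090 × 1.183277 = 102.4540

102.45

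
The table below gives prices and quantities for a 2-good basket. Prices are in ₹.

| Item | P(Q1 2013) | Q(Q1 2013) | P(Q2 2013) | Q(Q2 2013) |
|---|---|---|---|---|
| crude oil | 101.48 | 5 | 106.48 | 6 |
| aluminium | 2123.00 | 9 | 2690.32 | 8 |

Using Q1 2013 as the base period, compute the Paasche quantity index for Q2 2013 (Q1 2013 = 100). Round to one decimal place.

89.6

Paasche quantity index uses current-period prices as weights.
ΣP(Q2 2013)·Q(Q2 2013) = 106.48×6 + 2690.32×8 = 638.88 + 21522.56 = 22161.44
ΣP(Q2 2013)·Q(Q1 2013) = 106.48×5 + 2690.32×9 = 532.4 + 24212.88 = 24745.28
Index = 22161.44 / 24745.28 × 100 = 89.5583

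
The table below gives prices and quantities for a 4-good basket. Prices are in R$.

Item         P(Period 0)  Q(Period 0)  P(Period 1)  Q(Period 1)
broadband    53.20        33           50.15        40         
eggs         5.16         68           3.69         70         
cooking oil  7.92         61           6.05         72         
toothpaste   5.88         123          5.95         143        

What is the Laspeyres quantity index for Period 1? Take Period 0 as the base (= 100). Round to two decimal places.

Laspeyres quantity index uses base-period prices as weights.
ΣP(Period 0)·Q(Period 1) = 53.20×40 + 5.16×70 + 7.92×72 + 5.88×143 = 2128 + 361.2 + 570.24 + 840.84 = 3900.28
ΣP(Period 0)·Q(Period 0) = 53.20×33 + 5.16×68 + 7.92×61 + 5.88×123 = 1755.6 + 350.88 + 483.12 + 723.24 = 3312.84
Index = 3900.28 / 3312.84 × 100 = 117.7322

117.73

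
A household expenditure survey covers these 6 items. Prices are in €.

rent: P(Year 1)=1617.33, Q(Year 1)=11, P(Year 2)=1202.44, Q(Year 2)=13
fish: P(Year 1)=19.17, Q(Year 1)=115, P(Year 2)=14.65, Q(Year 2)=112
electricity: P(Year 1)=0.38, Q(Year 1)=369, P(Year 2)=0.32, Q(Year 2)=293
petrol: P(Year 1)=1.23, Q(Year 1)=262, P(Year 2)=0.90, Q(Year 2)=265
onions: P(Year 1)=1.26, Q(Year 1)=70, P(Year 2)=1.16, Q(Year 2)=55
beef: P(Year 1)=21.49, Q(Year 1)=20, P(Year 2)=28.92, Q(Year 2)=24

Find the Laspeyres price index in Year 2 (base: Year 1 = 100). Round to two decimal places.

Laspeyres price index uses base-period quantities as weights.
ΣP(Year 2)·Q(Year 1) = 1202.44×11 + 14.65×115 + 0.32×369 + 0.90×262 + 1.16×70 + 28.92×20 = 13226.84 + 1684.75 + 118.08 + 235.8 + 81.2 + 578.4 = 15925.07
ΣP(Year 1)·Q(Year 1) = 1617.33×11 + 19.17×115 + 0.38×369 + 1.23×262 + 1.26×70 + 21.49×20 = 17790.63 + 2204.55 + 140.22 + 322.26 + 88.2 + 429.8 = 20975.66
Index = 15925.07 / 20975.66 × 100 = 75.9217

75.92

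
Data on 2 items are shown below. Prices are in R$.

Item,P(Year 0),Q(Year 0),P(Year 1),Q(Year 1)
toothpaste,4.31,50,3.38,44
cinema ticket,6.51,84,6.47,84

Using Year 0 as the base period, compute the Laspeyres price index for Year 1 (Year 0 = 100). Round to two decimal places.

93.46

Laspeyres price index uses base-period quantities as weights.
ΣP(Year 1)·Q(Year 0) = 3.38×50 + 6.47×84 = 169 + 543.48 = 712.48
ΣP(Year 0)·Q(Year 0) = 4.31×50 + 6.51×84 = 215.5 + 546.84 = 762.34
Index = 712.48 / 762.34 × 100 = 93.4596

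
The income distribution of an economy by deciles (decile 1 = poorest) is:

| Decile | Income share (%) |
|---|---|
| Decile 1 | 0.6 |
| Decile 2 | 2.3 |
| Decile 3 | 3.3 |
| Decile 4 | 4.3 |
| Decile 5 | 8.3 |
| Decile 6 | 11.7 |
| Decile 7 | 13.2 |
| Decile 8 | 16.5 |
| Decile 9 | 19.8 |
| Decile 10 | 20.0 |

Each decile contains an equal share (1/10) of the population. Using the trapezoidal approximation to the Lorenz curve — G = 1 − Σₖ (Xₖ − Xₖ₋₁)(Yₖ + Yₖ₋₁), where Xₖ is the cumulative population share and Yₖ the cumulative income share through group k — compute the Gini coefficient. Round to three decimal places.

0.393

Cumulative income shares Yₖ: 0.0060, 0.0290, 0.0620, 0.1050, 0.1880, 0.3050, 0.4370, 0.6020, 0.8000, 1.0000
Σ (Xₖ−Xₖ₋₁)(Yₖ+Yₖ₋₁) = (1/10)(0.0060+0.0000) + (1/10)(0.0290+0.0060) + (1/10)(0.0620+0.0290) + (1/10)(0.1050+0.0620) + (1/10)(0.1880+0.1050) + (1/10)(0.3050+0.1880) + (1/10)(0.4370+0.3050) + (1/10)(0.6020+0.4370) + (1/10)(0.8000+0.6020) + (1/10)(1.0000+0.8000)
  = 0.0006 + 0.0035 + 0.0091 + 0.0167 + 0.0293 + 0.0493 + 0.0742 + 0.1039 + 0.1402 + 0.1800 = 0.6068
G = 1 − 0.6068 = 0.3932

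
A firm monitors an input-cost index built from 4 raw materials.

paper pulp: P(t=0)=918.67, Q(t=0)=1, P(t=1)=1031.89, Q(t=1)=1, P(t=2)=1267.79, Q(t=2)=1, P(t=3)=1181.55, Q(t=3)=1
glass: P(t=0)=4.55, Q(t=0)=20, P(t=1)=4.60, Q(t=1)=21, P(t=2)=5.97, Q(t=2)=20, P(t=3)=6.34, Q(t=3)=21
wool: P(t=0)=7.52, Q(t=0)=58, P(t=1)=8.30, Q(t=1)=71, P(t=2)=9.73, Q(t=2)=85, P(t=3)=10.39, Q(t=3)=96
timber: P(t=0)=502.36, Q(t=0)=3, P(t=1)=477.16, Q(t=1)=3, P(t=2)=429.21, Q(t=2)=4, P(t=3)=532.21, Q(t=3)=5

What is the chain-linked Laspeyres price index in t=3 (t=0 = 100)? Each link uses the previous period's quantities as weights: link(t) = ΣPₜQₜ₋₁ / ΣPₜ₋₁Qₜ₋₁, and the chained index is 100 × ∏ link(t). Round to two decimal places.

Link t=0→t=1:
ΣP(t=1)Q(t=0) = 1031.89×1 + 4.60×20 + 8.30×58 + 477.16×3 = 1031.89 + 92 + 481.4 + 1431.48 = 3036.77
ΣP(t=0)Q(t=0) = 918.67×1 + 4.55×20 + 7.52×58 + 502.36×3 = 918.67 + 91 + 436.16 + 1507.08 = 2952.91
link = 3036.77/2952.91 = 1.028399
Link t=1→t=2:
ΣP(t=2)Q(t=1) = 1267.79×1 + 5.97×21 + 9.73×71 + 429.21×3 = 1267.79 + 125.37 + 690.83 + 1287.63 = 3371.62
ΣP(t=1)Q(t=1) = 1031.89×1 + 4.60×21 + 8.30×71 + 477.16×3 = 1031.89 + 96.6 + 589.3 + 1431.48 = 3149.27
link = 3371.62/3149.27 = 1.070604
Link t=2→t=3:
ΣP(t=3)Q(t=2) = 1181.55×1 + 6.34×20 + 10.39×85 + 532.21×4 = 1181.55 + 126.8 + 883.15 + 2128.84 = 4320.34
ΣP(t=2)Q(t=2) = 1267.79×1 + 5.97×20 + 9.73×85 + 429.21×4 = 1267.79 + 119.4 + 827.05 + 1716.84 = 3931.08
link = 4320.34/3931.08 = 1.099021
Chained index = 100 × 1.028399 × 1.070604 × 1.099021 = 121.0031

121.00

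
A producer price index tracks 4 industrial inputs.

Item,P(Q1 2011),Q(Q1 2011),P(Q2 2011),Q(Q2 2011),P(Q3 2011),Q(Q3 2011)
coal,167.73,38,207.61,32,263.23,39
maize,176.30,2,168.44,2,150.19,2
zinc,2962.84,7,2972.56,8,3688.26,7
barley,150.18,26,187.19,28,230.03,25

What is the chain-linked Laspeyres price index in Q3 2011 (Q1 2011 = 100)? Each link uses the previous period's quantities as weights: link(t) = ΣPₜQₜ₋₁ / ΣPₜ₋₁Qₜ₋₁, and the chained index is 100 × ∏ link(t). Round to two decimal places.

134.08

Link Q1 2011→Q2 2011:
ΣP(Q2 2011)Q(Q1 2011) = 207.61×38 + 168.44×2 + 2972.56×7 + 187.19×26 = 7889.18 + 336.88 + 20807.92 + 4866.94 = 33900.92
ΣP(Q1 2011)Q(Q1 2011) = 167.73×38 + 176.30×2 + 2962.84×7 + 150.18×26 = 6373.74 + 352.6 + 20739.88 + 3904.68 = 31370.9
link = 33900.92/31370.9 = 1.080649
Link Q2 2011→Q3 2011:
ΣP(Q3 2011)Q(Q2 2011) = 263.23×32 + 150.19×2 + 3688.26×8 + 230.03×28 = 8423.36 + 300.38 + 29506.08 + 6440.84 = 44670.66
ΣP(Q2 2011)Q(Q2 2011) = 207.61×32 + 168.44×2 + 2972.56×8 + 187.19×28 = 6643.52 + 336.88 + 23780.48 + 5241.32 = 36002.2
link = 44670.66/36002.2 = 1.240776
Chained index = 100 × 1.080649 × 1.240776 = 134.0843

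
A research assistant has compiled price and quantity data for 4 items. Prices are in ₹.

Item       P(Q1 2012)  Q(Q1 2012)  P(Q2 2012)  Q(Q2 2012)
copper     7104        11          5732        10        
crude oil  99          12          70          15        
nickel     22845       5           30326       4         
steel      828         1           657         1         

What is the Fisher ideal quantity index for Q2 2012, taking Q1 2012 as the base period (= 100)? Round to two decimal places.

84.08

Laspeyres component (base-period weights):
ΣP(Q1 2012)Q(Q2 2012) = 7104×10 + 99×15 + 22845×4 + 828×1 = 71040 + 1485 + 91380 + 828 = 164733
ΣP(Q1 2012)Q(Q1 2012) = 7104×11 + 99×12 + 22845×5 + 828×1 = 78144 + 1188 + 114225 + 828 = 194385
L = 164733 / 194385 × 100 = 84.7457
Paasche component (current-period weights):
ΣP(Q2 2012)Q(Q2 2012) = 5732×10 + 70×15 + 30326×4 + 657×1 = 57320 + 1050 + 121304 + 657 = 180331
ΣP(Q2 2012)Q(Q1 2012) = 5732×11 + 70×12 + 30326×5 + 657×1 = 63052 + 840 + 151630 + 657 = 216179
P = 180331 / 216179 × 100 = 83.4174
Fisher = √(L × P) = √(84.7457 × 83.4174) = 84.0790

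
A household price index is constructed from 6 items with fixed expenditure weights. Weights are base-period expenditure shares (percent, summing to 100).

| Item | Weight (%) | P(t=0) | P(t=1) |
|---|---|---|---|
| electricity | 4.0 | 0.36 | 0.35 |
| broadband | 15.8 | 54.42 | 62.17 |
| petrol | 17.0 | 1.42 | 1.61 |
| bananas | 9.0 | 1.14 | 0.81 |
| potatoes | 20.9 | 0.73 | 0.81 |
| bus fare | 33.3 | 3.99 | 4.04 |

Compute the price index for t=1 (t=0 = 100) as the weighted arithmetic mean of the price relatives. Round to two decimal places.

electricity: 4.0 × (0.35/0.36) = 4.0 × 0.972222 = 3.8889
broadband: 15.8 × (62.17/54.42) = 15.8 × 1.142411 = 18.0501
petrol: 17.0 × (1.61/1.42) = 17.0 × 1.133803 = 19.2746
bananas: 9.0 × (0.81/1.14) = 9.0 × 0.710526 = 6.3947
potatoes: 20.9 × (0.81/0.73) = 20.9 × 1.109589 = 23.1904
bus fare: 33.3 × (4.04/3.99) = 33.3 × 1.012531 = 33.7173
Index = Σ wᵢ·(p₁ᵢ/p₀ᵢ) = 3.8889 + 18.0501 + 19.2746 + 6.3947 + 23.1904 + 33.7173 = 104.5161

104.52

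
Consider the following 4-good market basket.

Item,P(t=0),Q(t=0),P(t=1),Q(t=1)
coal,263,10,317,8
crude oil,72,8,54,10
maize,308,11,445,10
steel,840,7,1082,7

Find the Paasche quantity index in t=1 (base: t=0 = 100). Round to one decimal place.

Paasche quantity index uses current-period prices as weights.
ΣP(t=1)·Q(t=1) = 317×8 + 54×10 + 445×10 + 1082×7 = 2536 + 540 + 4450 + 7574 = 15100
ΣP(t=1)·Q(t=0) = 317×10 + 54×8 + 445×11 + 1082×7 = 3170 + 432 + 4895 + 7574 = 16071
Index = 15100 / 16071 × 100 = 93.9581

94.0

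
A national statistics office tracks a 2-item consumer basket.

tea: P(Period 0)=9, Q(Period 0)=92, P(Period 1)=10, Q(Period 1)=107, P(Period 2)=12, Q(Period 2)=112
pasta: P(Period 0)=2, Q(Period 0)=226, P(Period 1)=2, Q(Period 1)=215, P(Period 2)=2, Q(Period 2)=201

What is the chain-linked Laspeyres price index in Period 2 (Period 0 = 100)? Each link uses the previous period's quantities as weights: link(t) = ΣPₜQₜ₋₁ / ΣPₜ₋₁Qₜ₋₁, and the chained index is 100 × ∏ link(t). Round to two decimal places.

Link Period 0→Period 1:
ΣP(Period 1)Q(Period 0) = 10×92 + 2×226 = 920 + 452 = 1372
ΣP(Period 0)Q(Period 0) = 9×92 + 2×226 = 828 + 452 = 1280
link = 1372/1280 = 1.071875
Link Period 1→Period 2:
ΣP(Period 2)Q(Period 1) = 12×107 + 2×215 = 1284 + 430 = 1714
ΣP(Period 1)Q(Period 1) = 10×107 + 2×215 = 1070 + 430 = 1500
link = 1714/1500 = 1.142667
Chained index = 100 × 1.071875 × 1.142667 = 122.4796

122.48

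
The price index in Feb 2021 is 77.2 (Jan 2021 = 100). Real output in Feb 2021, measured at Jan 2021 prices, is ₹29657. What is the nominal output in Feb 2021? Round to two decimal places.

Nominal = Real × (Index/100) = 29657 × (77.2/100)
        = 29657 × 0.772 = 22895.2040

22895.20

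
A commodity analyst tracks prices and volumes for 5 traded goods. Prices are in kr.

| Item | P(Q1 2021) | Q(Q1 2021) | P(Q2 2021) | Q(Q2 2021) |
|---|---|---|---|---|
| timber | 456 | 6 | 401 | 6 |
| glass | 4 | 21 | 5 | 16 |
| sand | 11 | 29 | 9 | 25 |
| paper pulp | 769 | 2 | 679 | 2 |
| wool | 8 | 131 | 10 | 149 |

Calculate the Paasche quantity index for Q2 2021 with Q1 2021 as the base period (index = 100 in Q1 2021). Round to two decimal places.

Paasche quantity index uses current-period prices as weights.
ΣP(Q2 2021)·Q(Q2 2021) = 401×6 + 5×16 + 9×25 + 679×2 + 10×149 = 2406 + 80 + 225 + 1358 + 1490 = 5559
ΣP(Q2 2021)·Q(Q1 2021) = 401×6 + 5×21 + 9×29 + 679×2 + 10×131 = 2406 + 105 + 261 + 1358 + 1310 = 5440
Index = 5559 / 5440 × 100 = 102.1875

102.19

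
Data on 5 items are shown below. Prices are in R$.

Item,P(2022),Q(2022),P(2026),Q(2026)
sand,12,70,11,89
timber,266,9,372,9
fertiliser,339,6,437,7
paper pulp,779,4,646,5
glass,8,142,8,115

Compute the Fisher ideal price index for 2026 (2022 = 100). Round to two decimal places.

Laspeyres component (base-period weights):
ΣP(2026)Q(2022) = 11×70 + 372×9 + 437×6 + 646×4 + 8×142 = 770 + 3348 + 2622 + 2584 + 1136 = 10460
ΣP(2022)Q(2022) = 12×70 + 266×9 + 339×6 + 779×4 + 8×142 = 840 + 2394 + 2034 + 3116 + 1136 = 9520
L = 10460 / 9520 × 100 = 109.8739
Paasche component (current-period weights):
ΣP(2026)Q(2026) = 11×89 + 372×9 + 437×7 + 646×5 + 8×115 = 979 + 3348 + 3059 + 3230 + 920 = 11536
ΣP(2022)Q(2026) = 12×89 + 266×9 + 339×7 + 779×5 + 8×115 = 1068 + 2394 + 2373 + 3895 + 920 = 10650
P = 11536 / 10650 × 100 = 108.3192
Fisher = √(L × P) = √(109.8739 × 108.3192) = 109.0938

109.09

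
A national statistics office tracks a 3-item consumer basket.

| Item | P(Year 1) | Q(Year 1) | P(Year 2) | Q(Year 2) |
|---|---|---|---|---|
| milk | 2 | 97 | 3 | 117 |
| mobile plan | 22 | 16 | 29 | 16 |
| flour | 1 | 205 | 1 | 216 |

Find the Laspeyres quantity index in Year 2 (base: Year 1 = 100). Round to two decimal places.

106.79

Laspeyres quantity index uses base-period prices as weights.
ΣP(Year 1)·Q(Year 2) = 2×117 + 22×16 + 1×216 = 234 + 352 + 216 = 802
ΣP(Year 1)·Q(Year 1) = 2×97 + 22×16 + 1×205 = 194 + 352 + 205 = 751
Index = 802 / 751 × 100 = 106.7909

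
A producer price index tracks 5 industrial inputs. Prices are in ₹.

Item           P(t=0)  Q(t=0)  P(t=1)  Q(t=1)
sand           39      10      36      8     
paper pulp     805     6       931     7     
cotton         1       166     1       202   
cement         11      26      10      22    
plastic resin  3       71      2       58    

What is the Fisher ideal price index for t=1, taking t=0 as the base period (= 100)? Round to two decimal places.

111.27

Laspeyres component (base-period weights):
ΣP(t=1)Q(t=0) = 36×10 + 931×6 + 1×166 + 10×26 + 2×71 = 360 + 5586 + 166 + 260 + 142 = 6514
ΣP(t=0)Q(t=0) = 39×10 + 805×6 + 1×166 + 11×26 + 3×71 = 390 + 4830 + 166 + 286 + 213 = 5885
L = 6514 / 5885 × 100 = 110.6882
Paasche component (current-period weights):
ΣP(t=1)Q(t=1) = 36×8 + 931×7 + 1×202 + 10×22 + 2×58 = 288 + 6517 + 202 + 220 + 116 = 7343
ΣP(t=0)Q(t=1) = 39×8 + 805×7 + 1×202 + 11×22 + 3×58 = 312 + 5635 + 202 + 242 + 174 = 6565
P = 7343 / 6565 × 100 = 111.8507
Fisher = √(L × P) = √(110.6882 × 111.8507) = 111.2679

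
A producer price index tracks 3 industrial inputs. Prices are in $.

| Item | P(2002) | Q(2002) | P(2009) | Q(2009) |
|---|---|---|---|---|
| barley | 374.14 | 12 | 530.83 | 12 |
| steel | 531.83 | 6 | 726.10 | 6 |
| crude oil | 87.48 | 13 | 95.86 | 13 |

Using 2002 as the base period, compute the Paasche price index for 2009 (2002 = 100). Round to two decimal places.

135.78

Paasche price index uses current-period quantities as weights.
ΣP(2009)·Q(2009) = 530.83×12 + 726.10×6 + 95.86×13 = 6369.96 + 4356.6 + 1246.18 = 11972.74
ΣP(2002)·Q(2009) = 374.14×12 + 531.83×6 + 87.48×13 = 4489.68 + 3190.98 + 1137.24 = 8817.9
Index = 11972.74 / 8817.9 × 100 = 135.7777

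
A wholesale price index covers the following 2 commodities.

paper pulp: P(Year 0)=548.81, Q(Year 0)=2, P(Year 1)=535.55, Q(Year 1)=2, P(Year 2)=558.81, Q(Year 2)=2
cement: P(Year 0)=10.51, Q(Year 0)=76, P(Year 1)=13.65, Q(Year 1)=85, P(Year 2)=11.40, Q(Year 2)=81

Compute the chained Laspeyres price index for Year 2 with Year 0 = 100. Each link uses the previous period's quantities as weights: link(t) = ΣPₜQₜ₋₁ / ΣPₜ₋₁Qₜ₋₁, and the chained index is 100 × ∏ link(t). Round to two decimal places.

103.97

Link Year 0→Year 1:
ΣP(Year 1)Q(Year 0) = 535.55×2 + 13.65×76 = 1071.1 + 1037.4 = 2108.5
ΣP(Year 0)Q(Year 0) = 548.81×2 + 10.51×76 = 1097.62 + 798.76 = 1896.38
link = 2108.5/1896.38 = 1.111855
Link Year 1→Year 2:
ΣP(Year 2)Q(Year 1) = 558.81×2 + 11.40×85 = 1117.62 + 969 = 2086.62
ΣP(Year 1)Q(Year 1) = 535.55×2 + 13.65×85 = 1071.1 + 1160.25 = 2231.35
link = 2086.62/2231.35 = 0.935138
Chained index = 100 × 1.111855 × 0.935138 = 103.9738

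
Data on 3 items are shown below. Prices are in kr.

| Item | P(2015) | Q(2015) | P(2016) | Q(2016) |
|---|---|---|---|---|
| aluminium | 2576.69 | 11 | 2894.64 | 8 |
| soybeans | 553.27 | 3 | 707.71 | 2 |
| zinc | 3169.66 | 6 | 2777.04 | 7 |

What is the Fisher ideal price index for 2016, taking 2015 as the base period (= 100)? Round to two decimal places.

101.74

Laspeyres component (base-period weights):
ΣP(2016)Q(2015) = 2894.64×11 + 707.71×3 + 2777.04×6 = 31841.04 + 2123.13 + 16662.24 = 50626.41
ΣP(2015)Q(2015) = 2576.69×11 + 553.27×3 + 3169.66×6 = 28343.59 + 1659.81 + 19017.96 = 49021.36
L = 50626.41 / 49021.36 × 100 = 103.2742
Paasche component (current-period weights):
ΣP(2016)Q(2016) = 2894.64×8 + 707.71×2 + 2777.04×7 = 23157.12 + 1415.42 + 19439.28 = 44011.82
ΣP(2015)Q(2016) = 2576.69×8 + 553.27×2 + 3169.66×7 = 20613.52 + 1106.54 + 22187.62 = 43907.68
P = 44011.82 / 43907.68 × 100 = 100.2372
Fisher = √(L × P) = √(103.2742 × 100.2372) = 101.7444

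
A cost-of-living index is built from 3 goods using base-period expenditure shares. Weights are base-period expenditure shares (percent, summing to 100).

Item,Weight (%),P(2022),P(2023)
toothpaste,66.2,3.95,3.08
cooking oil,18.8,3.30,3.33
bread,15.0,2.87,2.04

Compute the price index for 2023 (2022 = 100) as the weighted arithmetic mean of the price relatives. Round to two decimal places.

81.25

toothpaste: 66.2 × (3.08/3.95) = 66.2 × 0.779747 = 51.6192
cooking oil: 18.8 × (3.33/3.30) = 18.8 × 1.009091 = 18.9709
bread: 15.0 × (2.04/2.87) = 15.0 × 0.710801 = 10.6620
Index = Σ wᵢ·(p₁ᵢ/p₀ᵢ) = 51.6192 + 18.9709 + 10.6620 = 81.2522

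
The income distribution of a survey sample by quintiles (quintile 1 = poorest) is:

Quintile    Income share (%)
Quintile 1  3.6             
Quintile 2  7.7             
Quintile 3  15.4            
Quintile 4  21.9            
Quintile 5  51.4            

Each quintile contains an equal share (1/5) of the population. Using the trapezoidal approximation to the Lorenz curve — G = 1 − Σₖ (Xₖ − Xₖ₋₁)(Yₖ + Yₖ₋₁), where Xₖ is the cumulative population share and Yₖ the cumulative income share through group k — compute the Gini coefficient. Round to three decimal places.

Cumulative income shares Yₖ: 0.0360, 0.1130, 0.2670, 0.4860, 1.0000
Σ (Xₖ−Xₖ₋₁)(Yₖ+Yₖ₋₁) = (1/5)(0.0360+0.0000) + (1/5)(0.1130+0.0360) + (1/5)(0.2670+0.1130) + (1/5)(0.4860+0.2670) + (1/5)(1.0000+0.4860)
  = 0.0072 + 0.0298 + 0.0760 + 0.1506 + 0.2972 = 0.5608
G = 1 − 0.5608 = 0.4392

0.439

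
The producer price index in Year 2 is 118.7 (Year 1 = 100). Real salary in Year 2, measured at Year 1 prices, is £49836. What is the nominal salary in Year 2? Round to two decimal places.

59155.33

Nominal = Real × (Index/100) = 49836 × (118.7/100)
        = 49836 × 1.187 = 59155.3320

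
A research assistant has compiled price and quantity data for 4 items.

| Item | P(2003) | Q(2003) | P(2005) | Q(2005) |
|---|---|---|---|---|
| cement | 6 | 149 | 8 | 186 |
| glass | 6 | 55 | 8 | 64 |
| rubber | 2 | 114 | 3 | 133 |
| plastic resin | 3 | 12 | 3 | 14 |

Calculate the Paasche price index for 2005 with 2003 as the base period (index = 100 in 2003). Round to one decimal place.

135.0

Paasche price index uses current-period quantities as weights.
ΣP(2005)·Q(2005) = 8×186 + 8×64 + 3×133 + 3×14 = 1488 + 512 + 399 + 42 = 2441
ΣP(2003)·Q(2005) = 6×186 + 6×64 + 2×133 + 3×14 = 1116 + 384 + 266 + 42 = 1808
Index = 2441 / 1808 × 100 = 135.0111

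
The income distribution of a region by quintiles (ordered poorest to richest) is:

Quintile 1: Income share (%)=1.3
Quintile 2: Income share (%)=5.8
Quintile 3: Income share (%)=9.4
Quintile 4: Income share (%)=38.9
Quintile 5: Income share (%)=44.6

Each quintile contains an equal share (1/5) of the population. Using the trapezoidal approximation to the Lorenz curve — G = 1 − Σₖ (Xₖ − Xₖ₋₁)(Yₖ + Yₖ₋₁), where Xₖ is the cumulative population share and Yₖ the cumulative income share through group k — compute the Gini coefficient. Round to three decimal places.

0.479

Cumulative income shares Yₖ: 0.0130, 0.0710, 0.1650, 0.5540, 1.0000
Σ (Xₖ−Xₖ₋₁)(Yₖ+Yₖ₋₁) = (1/5)(0.0130+0.0000) + (1/5)(0.0710+0.0130) + (1/5)(0.1650+0.0710) + (1/5)(0.5540+0.1650) + (1/5)(1.0000+0.5540)
  = 0.0026 + 0.0168 + 0.0472 + 0.1438 + 0.3108 = 0.5212
G = 1 − 0.5212 = 0.4788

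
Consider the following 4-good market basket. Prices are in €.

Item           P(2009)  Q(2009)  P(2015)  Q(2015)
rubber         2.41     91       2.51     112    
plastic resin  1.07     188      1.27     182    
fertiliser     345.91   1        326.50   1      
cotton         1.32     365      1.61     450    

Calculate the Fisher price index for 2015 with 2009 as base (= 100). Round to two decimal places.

Laspeyres component (base-period weights):
ΣP(2015)Q(2009) = 2.51×91 + 1.27×188 + 326.50×1 + 1.61×365 = 228.41 + 238.76 + 326.5 + 587.65 = 1381.32
ΣP(2009)Q(2009) = 2.41×91 + 1.07×188 + 345.91×1 + 1.32×365 = 219.31 + 201.16 + 345.91 + 481.8 = 1248.18
L = 1381.32 / 1248.18 × 100 = 110.6667
Paasche component (current-period weights):
ΣP(2015)Q(2015) = 2.51×112 + 1.27×182 + 326.50×1 + 1.61×450 = 281.12 + 231.14 + 326.5 + 724.5 = 1563.26
ΣP(2009)Q(2015) = 2.41×112 + 1.07×182 + 345.91×1 + 1.32×450 = 269.92 + 194.74 + 345.91 + 594 = 1404.57
P = 1563.26 / 1404.57 × 100 = 111.2981
Fisher = √(L × P) = √(110.6667 × 111.2981) = 110.9820

110.98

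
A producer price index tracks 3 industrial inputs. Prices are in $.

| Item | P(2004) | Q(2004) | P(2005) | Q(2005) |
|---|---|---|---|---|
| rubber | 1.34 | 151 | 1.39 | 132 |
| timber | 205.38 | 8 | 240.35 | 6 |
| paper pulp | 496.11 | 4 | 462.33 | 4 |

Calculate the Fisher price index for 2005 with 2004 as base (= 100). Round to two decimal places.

103.18

Laspeyres component (base-period weights):
ΣP(2005)Q(2004) = 1.39×151 + 240.35×8 + 462.33×4 = 209.89 + 1922.8 + 1849.32 = 3982.01
ΣP(2004)Q(2004) = 1.34×151 + 205.38×8 + 496.11×4 = 202.34 + 1643.04 + 1984.44 = 3829.82
L = 3982.01 / 3829.82 × 100 = 103.9738
Paasche component (current-period weights):
ΣP(2005)Q(2005) = 1.39×132 + 240.35×6 + 462.33×4 = 183.48 + 1442.1 + 1849.32 = 3474.9
ΣP(2004)Q(2005) = 1.34×132 + 205.38×6 + 496.11×4 = 176.88 + 1232.28 + 1984.44 = 3393.6
P = 3474.9 / 3393.6 × 100 = 102.3957
Fisher = √(L × P) = √(103.9738 × 102.3957) = 103.1817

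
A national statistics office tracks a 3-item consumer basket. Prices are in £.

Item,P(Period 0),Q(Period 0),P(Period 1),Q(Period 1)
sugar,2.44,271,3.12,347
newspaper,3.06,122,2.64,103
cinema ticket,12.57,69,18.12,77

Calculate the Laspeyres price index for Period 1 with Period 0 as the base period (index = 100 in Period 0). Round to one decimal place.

Laspeyres price index uses base-period quantities as weights.
ΣP(Period 1)·Q(Period 0) = 3.12×271 + 2.64×122 + 18.12×69 = 845.52 + 322.08 + 1250.28 = 2417.88
ΣP(Period 0)·Q(Period 0) = 2.44×271 + 3.06×122 + 12.57×69 = 661.24 + 373.32 + 867.33 = 1901.89
Index = 2417.88 / 1901.89 × 100 = 127.1304

127.1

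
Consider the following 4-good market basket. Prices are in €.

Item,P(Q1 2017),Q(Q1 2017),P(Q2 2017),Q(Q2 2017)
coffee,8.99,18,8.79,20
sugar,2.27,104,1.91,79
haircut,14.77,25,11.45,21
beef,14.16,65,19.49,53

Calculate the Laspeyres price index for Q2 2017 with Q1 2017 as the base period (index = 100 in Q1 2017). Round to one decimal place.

113.2

Laspeyres price index uses base-period quantities as weights.
ΣP(Q2 2017)·Q(Q1 2017) = 8.79×18 + 1.91×104 + 11.45×25 + 19.49×65 = 158.22 + 198.64 + 286.25 + 1266.85 = 1909.96
ΣP(Q1 2017)·Q(Q1 2017) = 8.99×18 + 2.27×104 + 14.77×25 + 14.16×65 = 161.82 + 236.08 + 369.25 + 920.4 = 1687.55
Index = 1909.96 / 1687.55 × 100 = 113.1795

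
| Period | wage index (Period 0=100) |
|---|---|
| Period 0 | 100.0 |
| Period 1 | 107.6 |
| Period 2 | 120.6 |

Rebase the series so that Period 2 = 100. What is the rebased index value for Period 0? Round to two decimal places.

Rebased(Period 0) = 100.0 / 120.6 × 100 = 82.9187

82.92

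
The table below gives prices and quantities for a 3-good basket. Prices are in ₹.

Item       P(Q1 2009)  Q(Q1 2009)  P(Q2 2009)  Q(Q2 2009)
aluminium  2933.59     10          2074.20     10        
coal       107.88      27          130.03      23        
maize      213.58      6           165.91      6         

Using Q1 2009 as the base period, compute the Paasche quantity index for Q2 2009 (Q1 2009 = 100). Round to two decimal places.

97.94

Paasche quantity index uses current-period prices as weights.
ΣP(Q2 2009)·Q(Q2 2009) = 2074.20×10 + 130.03×23 + 165.91×6 = 20742 + 2990.69 + 995.46 = 24728.15
ΣP(Q2 2009)·Q(Q1 2009) = 2074.20×10 + 130.03×27 + 165.91×6 = 20742 + 3510.81 + 995.46 = 25248.27
Index = 24728.15 / 25248.27 × 100 = 97.9400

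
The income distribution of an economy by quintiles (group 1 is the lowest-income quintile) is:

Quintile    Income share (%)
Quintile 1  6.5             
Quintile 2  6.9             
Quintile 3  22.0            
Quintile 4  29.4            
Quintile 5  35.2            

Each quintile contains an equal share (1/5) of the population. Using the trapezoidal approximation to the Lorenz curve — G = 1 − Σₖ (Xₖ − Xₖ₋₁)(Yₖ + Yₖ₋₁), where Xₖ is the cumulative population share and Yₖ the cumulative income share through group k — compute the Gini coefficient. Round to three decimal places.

Cumulative income shares Yₖ: 0.0650, 0.1340, 0.3540, 0.6480, 1.0000
Σ (Xₖ−Xₖ₋₁)(Yₖ+Yₖ₋₁) = (1/5)(0.0650+0.0000) + (1/5)(0.1340+0.0650) + (1/5)(0.3540+0.1340) + (1/5)(0.6480+0.3540) + (1/5)(1.0000+0.6480)
  = 0.0130 + 0.0398 + 0.0976 + 0.2004 + 0.3296 = 0.6804
G = 1 − 0.6804 = 0.3196

0.320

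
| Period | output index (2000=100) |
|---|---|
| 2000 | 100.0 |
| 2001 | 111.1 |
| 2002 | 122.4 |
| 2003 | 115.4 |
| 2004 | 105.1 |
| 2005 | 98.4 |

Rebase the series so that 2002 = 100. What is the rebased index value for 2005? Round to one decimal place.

80.4

Rebased(2005) = 98.4 / 122.4 × 100 = 80.3922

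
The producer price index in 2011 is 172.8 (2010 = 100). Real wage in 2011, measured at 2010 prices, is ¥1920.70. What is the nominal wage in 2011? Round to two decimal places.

3318.97

Nominal = Real × (Index/100) = 1920.70 × (172.8/100)
        = 1920.70 × 1.728 = 3318.9696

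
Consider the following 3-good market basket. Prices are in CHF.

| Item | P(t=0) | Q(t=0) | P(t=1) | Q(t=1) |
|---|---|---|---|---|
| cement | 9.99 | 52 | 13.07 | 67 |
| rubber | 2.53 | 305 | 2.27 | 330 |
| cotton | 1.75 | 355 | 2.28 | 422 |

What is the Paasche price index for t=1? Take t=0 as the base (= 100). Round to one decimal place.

115.3

Paasche price index uses current-period quantities as weights.
ΣP(t=1)·Q(t=1) = 13.07×67 + 2.27×330 + 2.28×422 = 875.69 + 749.1 + 962.16 = 2586.95
ΣP(t=0)·Q(t=1) = 9.99×67 + 2.53×330 + 1.75×422 = 669.33 + 834.9 + 738.5 = 2242.73
Index = 2586.95 / 2242.73 × 100 = 115.3483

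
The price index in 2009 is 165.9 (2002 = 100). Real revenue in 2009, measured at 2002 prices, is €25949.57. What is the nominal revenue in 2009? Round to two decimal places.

43050.34

Nominal = Real × (Index/100) = 25949.57 × (165.9/100)
        = 25949.57 × 1.659 = 43050.3366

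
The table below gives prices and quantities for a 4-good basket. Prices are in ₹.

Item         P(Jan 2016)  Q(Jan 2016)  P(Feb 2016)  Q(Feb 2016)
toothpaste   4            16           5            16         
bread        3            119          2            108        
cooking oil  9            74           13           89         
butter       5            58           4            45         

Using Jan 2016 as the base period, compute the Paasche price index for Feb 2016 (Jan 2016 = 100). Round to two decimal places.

115.49

Paasche price index uses current-period quantities as weights.
ΣP(Feb 2016)·Q(Feb 2016) = 5×16 + 2×108 + 13×89 + 4×45 = 80 + 216 + 1157 + 180 = 1633
ΣP(Jan 2016)·Q(Feb 2016) = 4×16 + 3×108 + 9×89 + 5×45 = 64 + 324 + 801 + 225 = 1414
Index = 1633 / 1414 × 100 = 115.4880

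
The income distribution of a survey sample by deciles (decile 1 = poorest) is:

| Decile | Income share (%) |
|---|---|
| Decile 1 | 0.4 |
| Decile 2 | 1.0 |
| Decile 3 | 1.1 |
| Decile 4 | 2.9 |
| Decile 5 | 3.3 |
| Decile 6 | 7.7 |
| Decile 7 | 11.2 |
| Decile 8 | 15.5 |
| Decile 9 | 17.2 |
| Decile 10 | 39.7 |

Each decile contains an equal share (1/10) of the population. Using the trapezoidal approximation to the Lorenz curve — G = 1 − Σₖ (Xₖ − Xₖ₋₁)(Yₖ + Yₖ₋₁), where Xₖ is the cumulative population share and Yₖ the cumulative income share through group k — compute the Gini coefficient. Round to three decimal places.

0.568

Cumulative income shares Yₖ: 0.0040, 0.0140, 0.0250, 0.0540, 0.0870, 0.1640, 0.2760, 0.4310, 0.6030, 1.0000
Σ (Xₖ−Xₖ₋₁)(Yₖ+Yₖ₋₁) = (1/10)(0.0040+0.0000) + (1/10)(0.0140+0.0040) + (1/10)(0.0250+0.0140) + (1/10)(0.0540+0.0250) + (1/10)(0.0870+0.0540) + (1/10)(0.1640+0.0870) + (1/10)(0.2760+0.1640) + (1/10)(0.4310+0.2760) + (1/10)(0.6030+0.4310) + (1/10)(1.0000+0.6030)
  = 0.0004 + 0.0018 + 0.0039 + 0.0079 + 0.0141 + 0.0251 + 0.0440 + 0.0707 + 0.1034 + 0.1603 = 0.4316
G = 1 − 0.4316 = 0.5684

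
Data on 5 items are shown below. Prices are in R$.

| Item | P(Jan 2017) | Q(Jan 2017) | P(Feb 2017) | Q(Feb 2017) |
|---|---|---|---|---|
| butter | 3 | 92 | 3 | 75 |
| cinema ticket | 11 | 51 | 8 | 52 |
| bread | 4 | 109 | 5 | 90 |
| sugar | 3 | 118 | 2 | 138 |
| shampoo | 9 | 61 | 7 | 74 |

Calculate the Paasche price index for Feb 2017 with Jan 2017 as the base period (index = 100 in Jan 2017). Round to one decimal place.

Paasche price index uses current-period quantities as weights.
ΣP(Feb 2017)·Q(Feb 2017) = 3×75 + 8×52 + 5×90 + 2×138 + 7×74 = 225 + 416 + 450 + 276 + 518 = 1885
ΣP(Jan 2017)·Q(Feb 2017) = 3×75 + 11×52 + 4×90 + 3×138 + 9×74 = 225 + 572 + 360 + 414 + 666 = 2237
Index = 1885 / 2237 × 100 = 84.2646

84.3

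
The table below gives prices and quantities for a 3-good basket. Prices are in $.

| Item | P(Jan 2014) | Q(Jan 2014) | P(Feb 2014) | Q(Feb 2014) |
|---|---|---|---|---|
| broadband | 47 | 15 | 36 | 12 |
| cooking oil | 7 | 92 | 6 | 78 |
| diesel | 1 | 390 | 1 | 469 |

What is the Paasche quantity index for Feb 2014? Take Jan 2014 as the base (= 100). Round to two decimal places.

Paasche quantity index uses current-period prices as weights.
ΣP(Feb 2014)·Q(Feb 2014) = 36×12 + 6×78 + 1×469 = 432 + 468 + 469 = 1369
ΣP(Feb 2014)·Q(Jan 2014) = 36×15 + 6×92 + 1×390 = 540 + 552 + 390 = 1482
Index = 1369 / 1482 × 100 = 92.3752

92.38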